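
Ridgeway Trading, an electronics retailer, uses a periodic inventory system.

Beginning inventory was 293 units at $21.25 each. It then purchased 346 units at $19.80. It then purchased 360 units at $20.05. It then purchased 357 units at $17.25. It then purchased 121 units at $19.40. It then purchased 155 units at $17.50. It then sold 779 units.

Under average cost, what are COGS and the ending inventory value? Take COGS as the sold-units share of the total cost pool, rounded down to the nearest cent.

Sale 1, sell 779: 779/1632 × $31,513.20 → $15,042.14
Ending inventory (cost pool remaining) = $16,471.06
Check: goods available $31,513.20 = COGS $15,042.14 + ending $16,471.06

COGS = $15,042.14; ending inventory = $16,471.06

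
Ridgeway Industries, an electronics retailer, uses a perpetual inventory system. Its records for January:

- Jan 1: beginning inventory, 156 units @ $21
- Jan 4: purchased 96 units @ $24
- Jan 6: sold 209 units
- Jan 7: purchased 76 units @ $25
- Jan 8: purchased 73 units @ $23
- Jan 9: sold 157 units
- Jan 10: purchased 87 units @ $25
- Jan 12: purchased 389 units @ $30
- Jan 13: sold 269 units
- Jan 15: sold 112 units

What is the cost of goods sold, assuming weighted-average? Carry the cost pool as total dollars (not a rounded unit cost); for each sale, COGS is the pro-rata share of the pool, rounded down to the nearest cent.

After Jan 1: 156 on hand, pool $3,276.00 (≈ $21.0000 each)
After Jan 4: 252 on hand, pool $5,580.00 (≈ $22.1429 each)
Jan 6, sell 209: 209/252 × $5,580.00 → $4,627.85
After Jan 7: 119 on hand, pool $2,852.15 (≈ $23.9676 each)
After Jan 8: 192 on hand, pool $4,531.15 (≈ $23.5997 each)
Jan 9, sell 157: 157/192 × $4,531.15 → $3,705.15
After Jan 10: 122 on hand, pool $3,001.00 (≈ $24.5984 each)
After Jan 12: 511 on hand, pool $14,671.00 (≈ $28.7104 each)
Jan 13, sell 269: 269/511 × $14,671.00 → $7,723.09
Jan 15, sell 112: 112/242 × $6,947.91 → $3,215.56
Total COGS = $4,627.85 + $3,705.15 + $7,723.09 + $3,215.56 = $19,271.65
Ending inventory (cost pool remaining) = $3,732.35

COGS = $19,271.65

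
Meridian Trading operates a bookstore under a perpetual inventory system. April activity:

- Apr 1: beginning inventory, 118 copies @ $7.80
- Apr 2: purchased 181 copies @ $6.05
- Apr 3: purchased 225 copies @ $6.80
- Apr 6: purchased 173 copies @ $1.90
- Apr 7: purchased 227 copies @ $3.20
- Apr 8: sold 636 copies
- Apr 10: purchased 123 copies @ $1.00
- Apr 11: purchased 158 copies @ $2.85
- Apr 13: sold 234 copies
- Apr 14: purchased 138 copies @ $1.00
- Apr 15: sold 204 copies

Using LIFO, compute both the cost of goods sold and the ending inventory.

Apr 8, 636 sold [LIFO — newest first]: 227 @ $3.20 + 173 @ $1.90 + 225 @ $6.80 + 11 @ $6.05 = $2,651.65
Apr 13, 234 sold [LIFO — newest first]: 158 @ $2.85 + 76 @ $1.00 = $526.30
Apr 15, 204 sold [LIFO — newest first]: 138 @ $1.00 + 47 @ $1.00 + 19 @ $6.05 = $299.95
Total COGS = $2,651.65 + $526.30 + $299.95 = $3,477.90
Ending inventory: 118 @ $7.80 + 151 @ $6.05 = $1,833.95
Check: goods available $5,311.85 = COGS $3,477.90 + ending $1,833.95

COGS = $3,477.90; ending inventory = $1,833.95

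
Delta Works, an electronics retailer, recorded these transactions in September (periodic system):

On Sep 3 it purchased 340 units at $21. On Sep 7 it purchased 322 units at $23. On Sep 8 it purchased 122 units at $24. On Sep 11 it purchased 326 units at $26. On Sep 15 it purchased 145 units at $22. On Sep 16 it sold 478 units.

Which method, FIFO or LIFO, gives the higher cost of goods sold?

LIFO

FIFO COGS: 340 @ $21 + 138 @ $23 = $10,314
LIFO COGS: 145 @ $22 + 326 @ $26 + 7 @ $24 = $11,834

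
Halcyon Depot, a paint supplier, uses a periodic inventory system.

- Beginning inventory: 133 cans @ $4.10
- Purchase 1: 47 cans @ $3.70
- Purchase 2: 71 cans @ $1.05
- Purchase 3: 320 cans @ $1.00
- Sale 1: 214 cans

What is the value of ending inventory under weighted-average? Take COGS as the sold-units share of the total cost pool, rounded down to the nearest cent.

Ending inventory = $696.34

Sale 1, sell 214: 214/571 × $1,113.75 → $417.41
Ending inventory (cost pool remaining) = $696.34
Check: goods available $1,113.75 = COGS $417.41 + ending $696.34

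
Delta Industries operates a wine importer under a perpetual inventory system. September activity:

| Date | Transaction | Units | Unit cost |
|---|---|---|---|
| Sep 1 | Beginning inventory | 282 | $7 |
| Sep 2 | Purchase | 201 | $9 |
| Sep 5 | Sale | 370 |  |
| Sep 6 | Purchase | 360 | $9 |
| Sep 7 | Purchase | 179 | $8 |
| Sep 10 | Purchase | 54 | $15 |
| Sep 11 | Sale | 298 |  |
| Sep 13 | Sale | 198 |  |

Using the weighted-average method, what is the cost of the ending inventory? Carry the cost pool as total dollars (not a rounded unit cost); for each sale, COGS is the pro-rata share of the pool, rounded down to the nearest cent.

After Sep 1: 282 on hand, pool $1,974.00 (≈ $7.0000 each)
After Sep 2: 483 on hand, pool $3,783.00 (≈ $7.8323 each)
Sep 5, sell 370: 370/483 × $3,783.00 → $2,897.95
After Sep 6: 473 on hand, pool $4,125.05 (≈ $8.7210 each)
After Sep 7: 652 on hand, pool $5,557.05 (≈ $8.5231 each)
After Sep 10: 706 on hand, pool $6,367.05 (≈ $9.0185 each)
Sep 11, sell 298: 298/706 × $6,367.05 → $2,687.50
Sep 13, sell 198: 198/408 × $3,679.55 → $1,785.66
Total COGS = $2,897.95 + $2,687.50 + $1,785.66 = $7,371.11
Ending inventory (cost pool remaining) = $1,893.89
Check: goods available $9,265.00 = COGS $7,371.11 + ending $1,893.89

Ending inventory = $1,893.89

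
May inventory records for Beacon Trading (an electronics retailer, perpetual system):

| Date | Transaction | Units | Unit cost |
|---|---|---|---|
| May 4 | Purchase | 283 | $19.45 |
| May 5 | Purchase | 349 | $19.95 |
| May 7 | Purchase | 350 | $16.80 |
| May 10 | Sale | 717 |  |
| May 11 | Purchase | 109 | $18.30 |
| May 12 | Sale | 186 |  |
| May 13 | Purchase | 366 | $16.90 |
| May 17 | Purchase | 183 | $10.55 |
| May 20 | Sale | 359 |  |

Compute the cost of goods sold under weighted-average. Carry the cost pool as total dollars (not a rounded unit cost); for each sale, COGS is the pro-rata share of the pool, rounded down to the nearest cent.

After May 4: 283 on hand, pool $5,504.35 (≈ $19.4500 each)
After May 5: 632 on hand, pool $12,466.90 (≈ $19.7261 each)
After May 7: 982 on hand, pool $18,346.90 (≈ $18.6832 each)
May 10, sell 717: 717/982 × $18,346.90 → $13,395.85
After May 11: 374 on hand, pool $6,945.75 (≈ $18.5715 each)
May 12, sell 186: 186/374 × $6,945.75 → $3,454.30
After May 13: 554 on hand, pool $9,676.85 (≈ $17.4672 each)
After May 17: 737 on hand, pool $11,607.50 (≈ $15.7497 each)
May 20, sell 359: 359/737 × $11,607.50 → $5,654.12
Total COGS = $13,395.85 + $3,454.30 + $5,654.12 = $22,504.27
Ending inventory (cost pool remaining) = $5,953.38
Check: goods available $28,457.65 = COGS $22,504.27 + ending $5,953.38

COGS = $22,504.27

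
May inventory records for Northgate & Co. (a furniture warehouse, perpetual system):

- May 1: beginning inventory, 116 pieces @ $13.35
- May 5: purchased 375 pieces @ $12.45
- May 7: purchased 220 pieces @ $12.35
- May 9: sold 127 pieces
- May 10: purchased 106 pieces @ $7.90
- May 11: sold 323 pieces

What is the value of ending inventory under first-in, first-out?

May 9, 127 sold [FIFO — oldest first]: 116 @ $13.35 + 11 @ $12.45 = $1,685.55
May 11, 323 sold [FIFO — oldest first]: 323 @ $12.45 = $4,021.35
Total COGS = $1,685.55 + $4,021.35 = $5,706.90
Ending inventory: 41 @ $12.45 + 220 @ $12.35 + 106 @ $7.90 = $4,064.85

Ending inventory = $4,064.85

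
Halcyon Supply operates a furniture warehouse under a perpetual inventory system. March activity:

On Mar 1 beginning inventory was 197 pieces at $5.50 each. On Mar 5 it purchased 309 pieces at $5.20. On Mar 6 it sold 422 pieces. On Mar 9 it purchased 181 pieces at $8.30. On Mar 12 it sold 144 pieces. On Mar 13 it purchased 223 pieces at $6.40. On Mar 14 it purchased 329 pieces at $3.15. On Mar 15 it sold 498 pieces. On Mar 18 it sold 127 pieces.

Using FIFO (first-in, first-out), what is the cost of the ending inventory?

Ending inventory = $151.20

Mar 6, 422 sold [FIFO — oldest first]: 197 @ $5.50 + 225 @ $5.20 = $2,253.50
Mar 12, 144 sold [FIFO — oldest first]: 84 @ $5.20 + 60 @ $8.30 = $934.80
Mar 15, 498 sold [FIFO — oldest first]: 121 @ $8.30 + 223 @ $6.40 + 154 @ $3.15 = $2,916.60
Mar 18, 127 sold [FIFO — oldest first]: 127 @ $3.15 = $400.05
Total COGS = $2,253.50 + $934.80 + $2,916.60 + $400.05 = $6,504.95
Ending inventory: 48 @ $3.15 = $151.20
Check: goods available $6,656.15 = COGS $6,504.95 + ending $151.20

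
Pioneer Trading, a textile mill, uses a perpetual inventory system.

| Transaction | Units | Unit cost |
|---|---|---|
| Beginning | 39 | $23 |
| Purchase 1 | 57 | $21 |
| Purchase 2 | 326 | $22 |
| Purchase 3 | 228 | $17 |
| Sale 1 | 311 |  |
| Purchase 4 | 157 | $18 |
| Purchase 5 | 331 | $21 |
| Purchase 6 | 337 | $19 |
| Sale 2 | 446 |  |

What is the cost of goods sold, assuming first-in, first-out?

Sale 1 (311) [FIFO — oldest first]: 39 @ $23 + 57 @ $21 + 215 @ $22 = $6,824
Sale 2 (446) [FIFO — oldest first]: 111 @ $22 + 228 @ $17 + 107 @ $18 = $8,244
Total COGS = $6,824 + $8,244 = $15,068
Ending inventory: 50 @ $18 + 331 @ $21 + 337 @ $19 = $14,254

COGS = $15,068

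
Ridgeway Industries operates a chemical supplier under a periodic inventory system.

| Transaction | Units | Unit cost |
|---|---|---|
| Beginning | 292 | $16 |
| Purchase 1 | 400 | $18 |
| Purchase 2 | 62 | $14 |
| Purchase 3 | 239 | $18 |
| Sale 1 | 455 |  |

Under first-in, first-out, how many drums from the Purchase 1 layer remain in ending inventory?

Sale 1 (455) [FIFO — oldest first]: 292 @ $16 + 163 @ $18 = $7,606
Ending inventory: 237 @ $18 + 62 @ $14 + 239 @ $18 = $9,436
Check: goods available $17,042 = COGS $7,606 + ending $9,436

237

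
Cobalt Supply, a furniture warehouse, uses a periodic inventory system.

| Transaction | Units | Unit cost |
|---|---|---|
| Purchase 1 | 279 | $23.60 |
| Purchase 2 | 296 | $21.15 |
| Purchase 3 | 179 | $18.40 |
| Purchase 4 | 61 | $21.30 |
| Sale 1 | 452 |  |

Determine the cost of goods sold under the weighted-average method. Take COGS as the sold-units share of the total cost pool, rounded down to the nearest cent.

COGS = $9,670.96

Sale 1, sell 452: 452/815 × $17,437.70 → $9,670.96
Ending inventory (cost pool remaining) = $7,766.74
Check: goods available $17,437.70 = COGS $9,670.96 + ending $7,766.74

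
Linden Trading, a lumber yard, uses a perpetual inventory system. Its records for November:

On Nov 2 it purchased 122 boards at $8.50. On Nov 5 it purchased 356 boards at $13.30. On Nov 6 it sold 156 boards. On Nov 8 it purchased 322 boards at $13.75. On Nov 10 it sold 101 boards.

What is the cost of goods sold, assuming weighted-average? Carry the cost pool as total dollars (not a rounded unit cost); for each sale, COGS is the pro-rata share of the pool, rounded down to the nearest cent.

After Nov 2: 122 on hand, pool $1,037.00 (≈ $8.5000 each)
After Nov 5: 478 on hand, pool $5,771.80 (≈ $12.0749 each)
Nov 6, sell 156: 156/478 × $5,771.80 → $1,883.68
After Nov 8: 644 on hand, pool $8,315.62 (≈ $12.9125 each)
Nov 10, sell 101: 101/644 × $8,315.62 → $1,304.15
Total COGS = $1,883.68 + $1,304.15 = $3,187.83
Ending inventory (cost pool remaining) = $7,011.47
Check: goods available $10,199.30 = COGS $3,187.83 + ending $7,011.47

COGS = $3,187.83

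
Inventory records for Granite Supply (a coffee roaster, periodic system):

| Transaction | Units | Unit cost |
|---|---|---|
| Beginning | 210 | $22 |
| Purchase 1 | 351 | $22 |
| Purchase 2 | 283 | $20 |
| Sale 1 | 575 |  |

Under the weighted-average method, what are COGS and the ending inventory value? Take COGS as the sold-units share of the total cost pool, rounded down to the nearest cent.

COGS = $12,264.39; ending inventory = $5,737.61

Sale 1, sell 575: 575/844 × $18,002.00 → $12,264.39
Ending inventory (cost pool remaining) = $5,737.61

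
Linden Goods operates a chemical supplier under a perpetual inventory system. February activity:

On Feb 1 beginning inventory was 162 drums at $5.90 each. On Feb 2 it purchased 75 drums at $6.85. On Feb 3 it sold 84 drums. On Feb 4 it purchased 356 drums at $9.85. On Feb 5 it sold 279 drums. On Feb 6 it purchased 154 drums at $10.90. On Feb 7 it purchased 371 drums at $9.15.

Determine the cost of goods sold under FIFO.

COGS = $2,710.65

Feb 3, 84 sold [FIFO — oldest first]: 84 @ $5.90 = $495.60
Feb 5, 279 sold [FIFO — oldest first]: 78 @ $5.90 + 75 @ $6.85 + 126 @ $9.85 = $2,215.05
Total COGS = $495.60 + $2,215.05 = $2,710.65
Ending inventory: 230 @ $9.85 + 154 @ $10.90 + 371 @ $9.15 = $7,338.75
Check: goods available $10,049.40 = COGS $2,710.65 + ending $7,338.75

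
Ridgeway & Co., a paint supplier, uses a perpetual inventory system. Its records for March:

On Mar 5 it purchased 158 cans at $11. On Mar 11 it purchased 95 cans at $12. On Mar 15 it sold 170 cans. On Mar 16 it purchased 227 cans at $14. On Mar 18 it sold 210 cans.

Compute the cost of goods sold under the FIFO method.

Mar 15, 170 sold [FIFO — oldest first]: 158 @ $11 + 12 @ $12 = $1,882
Mar 18, 210 sold [FIFO — oldest first]: 83 @ $12 + 127 @ $14 = $2,774
Total COGS = $1,882 + $2,774 = $4,656
Ending inventory: 100 @ $14 = $1,400

COGS = $4,656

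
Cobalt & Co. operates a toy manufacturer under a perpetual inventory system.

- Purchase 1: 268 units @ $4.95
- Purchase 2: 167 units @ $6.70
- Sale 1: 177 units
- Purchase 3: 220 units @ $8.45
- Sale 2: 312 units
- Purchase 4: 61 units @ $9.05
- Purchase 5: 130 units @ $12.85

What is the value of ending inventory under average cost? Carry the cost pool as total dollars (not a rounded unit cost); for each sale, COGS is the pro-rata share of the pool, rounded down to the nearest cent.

After Purchase 1: 268 on hand, pool $1,326.60 (≈ $4.9500 each)
After Purchase 2: 435 on hand, pool $2,445.50 (≈ $5.6218 each)
Sale 1, sell 177: 177/435 × $2,445.50 → $995.06
After Purchase 3: 478 on hand, pool $3,309.44 (≈ $6.9235 each)
Sale 2, sell 312: 312/478 × $3,309.44 → $2,160.13
After Purchase 4: 227 on hand, pool $1,701.36 (≈ $7.4950 each)
After Purchase 5: 357 on hand, pool $3,371.86 (≈ $9.4450 each)
Total COGS = $995.06 + $2,160.13 = $3,155.19
Ending inventory (cost pool remaining) = $3,371.86

Ending inventory = $3,371.86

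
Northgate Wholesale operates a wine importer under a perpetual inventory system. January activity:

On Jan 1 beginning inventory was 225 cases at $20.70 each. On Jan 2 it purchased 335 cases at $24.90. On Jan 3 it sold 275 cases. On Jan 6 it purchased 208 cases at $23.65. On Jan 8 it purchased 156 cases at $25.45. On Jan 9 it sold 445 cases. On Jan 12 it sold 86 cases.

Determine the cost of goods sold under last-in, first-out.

Jan 3, 275 sold [LIFO — newest first]: 275 @ $24.90 = $6,847.50
Jan 9, 445 sold [LIFO — newest first]: 156 @ $25.45 + 208 @ $23.65 + 60 @ $24.90 + 21 @ $20.70 = $10,818.10
Jan 12, 86 sold [LIFO — newest first]: 86 @ $20.70 = $1,780.20
Total COGS = $6,847.50 + $10,818.10 + $1,780.20 = $19,445.80
Ending inventory: 118 @ $20.70 = $2,442.60
Check: goods available $21,888.40 = COGS $19,445.80 + ending $2,442.60

COGS = $19,445.80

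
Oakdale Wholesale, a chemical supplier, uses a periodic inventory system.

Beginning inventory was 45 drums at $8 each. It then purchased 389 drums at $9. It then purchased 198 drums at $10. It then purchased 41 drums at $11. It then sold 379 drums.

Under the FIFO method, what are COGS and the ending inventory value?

Sale 1 (379) [FIFO — oldest first]: 45 @ $8 + 334 @ $9 = $3,366
Ending inventory: 55 @ $9 + 198 @ $10 + 41 @ $11 = $2,926

COGS = $3,366; ending inventory = $2,926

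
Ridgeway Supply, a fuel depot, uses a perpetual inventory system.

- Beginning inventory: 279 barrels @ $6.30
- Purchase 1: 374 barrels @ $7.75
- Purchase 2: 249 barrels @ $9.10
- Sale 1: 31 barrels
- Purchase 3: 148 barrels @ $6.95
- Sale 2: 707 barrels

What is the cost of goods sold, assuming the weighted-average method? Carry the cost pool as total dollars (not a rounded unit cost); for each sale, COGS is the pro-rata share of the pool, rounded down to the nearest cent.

After Beginning: 279 on hand, pool $1,757.70 (≈ $6.3000 each)
After Purchase 1: 653 on hand, pool $4,656.20 (≈ $7.1305 each)
After Purchase 2: 902 on hand, pool $6,922.10 (≈ $7.6742 each)
Sale 1, sell 31: 31/902 × $6,922.10 → $237.89
After Purchase 3: 1019 on hand, pool $7,712.81 (≈ $7.5690 each)
Sale 2, sell 707: 707/1019 × $7,712.81 → $5,351.28
Total COGS = $237.89 + $5,351.28 = $5,589.17
Ending inventory (cost pool remaining) = $2,361.53

COGS = $5,589.17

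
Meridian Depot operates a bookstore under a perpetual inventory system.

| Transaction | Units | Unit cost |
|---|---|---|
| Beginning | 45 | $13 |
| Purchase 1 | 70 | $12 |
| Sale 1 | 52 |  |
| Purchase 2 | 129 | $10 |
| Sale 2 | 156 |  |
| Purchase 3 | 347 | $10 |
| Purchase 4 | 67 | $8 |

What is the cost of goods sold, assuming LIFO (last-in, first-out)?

Sale 1 (52) [LIFO — newest first]: 52 @ $12 = $624
Sale 2 (156) [LIFO — newest first]: 129 @ $10 + 18 @ $12 + 9 @ $13 = $1,623
Total COGS = $624 + $1,623 = $2,247
Ending inventory: 36 @ $13 + 347 @ $10 + 67 @ $8 = $4,474

COGS = $2,247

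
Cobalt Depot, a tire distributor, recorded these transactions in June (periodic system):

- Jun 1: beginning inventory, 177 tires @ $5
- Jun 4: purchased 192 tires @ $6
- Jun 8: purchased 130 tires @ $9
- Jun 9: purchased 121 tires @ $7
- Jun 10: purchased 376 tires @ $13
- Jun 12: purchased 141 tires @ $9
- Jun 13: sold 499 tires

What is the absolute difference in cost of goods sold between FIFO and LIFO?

FIFO COGS: 177 @ $5 + 192 @ $6 + 130 @ $9 = $3,207
LIFO COGS: 141 @ $9 + 358 @ $13 = $5,923
Difference = |$3,207 − $5,923| = $2,716

$2,716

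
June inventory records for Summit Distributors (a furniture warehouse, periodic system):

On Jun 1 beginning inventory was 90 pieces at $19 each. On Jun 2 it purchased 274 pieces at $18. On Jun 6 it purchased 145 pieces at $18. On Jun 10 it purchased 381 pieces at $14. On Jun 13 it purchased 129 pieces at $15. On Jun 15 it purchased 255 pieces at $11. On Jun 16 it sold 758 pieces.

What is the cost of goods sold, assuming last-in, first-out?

Jun 16, 758 sold [LIFO — newest first]: 255 @ $11 + 129 @ $15 + 374 @ $14 = $9,976
Ending inventory: 90 @ $19 + 274 @ $18 + 145 @ $18 + 7 @ $14 = $9,350

COGS = $9,976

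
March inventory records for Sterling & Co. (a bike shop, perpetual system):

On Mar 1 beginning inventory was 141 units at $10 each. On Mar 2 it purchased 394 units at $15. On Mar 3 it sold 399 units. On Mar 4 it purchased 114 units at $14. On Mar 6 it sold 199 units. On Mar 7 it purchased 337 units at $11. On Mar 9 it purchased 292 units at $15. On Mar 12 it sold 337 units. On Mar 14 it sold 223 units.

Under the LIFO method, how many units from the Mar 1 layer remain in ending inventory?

Mar 3, 399 sold [LIFO — newest first]: 394 @ $15 + 5 @ $10 = $5,960
Mar 6, 199 sold [LIFO — newest first]: 114 @ $14 + 85 @ $10 = $2,446
Mar 12, 337 sold [LIFO — newest first]: 292 @ $15 + 45 @ $11 = $4,875
Mar 14, 223 sold [LIFO — newest first]: 223 @ $11 = $2,453
Total COGS = $5,960 + $2,446 + $4,875 + $2,453 = $15,734
Ending inventory: 51 @ $10 + 69 @ $11 = $1,269
Check: goods available $17,003 = COGS $15,734 + ending $1,269

51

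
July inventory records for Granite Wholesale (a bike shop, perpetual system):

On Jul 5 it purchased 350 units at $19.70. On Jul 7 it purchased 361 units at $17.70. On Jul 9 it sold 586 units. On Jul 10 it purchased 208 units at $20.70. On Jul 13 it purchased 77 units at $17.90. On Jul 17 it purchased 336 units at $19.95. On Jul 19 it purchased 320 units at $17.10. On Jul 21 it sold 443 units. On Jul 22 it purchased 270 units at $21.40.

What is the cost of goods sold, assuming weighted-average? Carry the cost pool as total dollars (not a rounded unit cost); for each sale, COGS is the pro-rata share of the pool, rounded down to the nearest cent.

COGS = $19,341.47

After Jul 5: 350 on hand, pool $6,895.00 (≈ $19.7000 each)
After Jul 7: 711 on hand, pool $13,284.70 (≈ $18.6845 each)
Jul 9, sell 586: 586/711 × $13,284.70 → $10,949.13
After Jul 10: 333 on hand, pool $6,641.17 (≈ $19.9435 each)
After Jul 13: 410 on hand, pool $8,019.47 (≈ $19.5597 each)
After Jul 17: 746 on hand, pool $14,722.67 (≈ $19.7355 each)
After Jul 19: 1066 on hand, pool $20,194.67 (≈ $18.9443 each)
Jul 21, sell 443: 443/1066 × $20,194.67 → $8,392.34
After Jul 22: 893 on hand, pool $17,580.33 (≈ $19.6868 each)
Total COGS = $10,949.13 + $8,392.34 = $19,341.47
Ending inventory (cost pool remaining) = $17,580.33
Check: goods available $36,921.80 = COGS $19,341.47 + ending $17,580.33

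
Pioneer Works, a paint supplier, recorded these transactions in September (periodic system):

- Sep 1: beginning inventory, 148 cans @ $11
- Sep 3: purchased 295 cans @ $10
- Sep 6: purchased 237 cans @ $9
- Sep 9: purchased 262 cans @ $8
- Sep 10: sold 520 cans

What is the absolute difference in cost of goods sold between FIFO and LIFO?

$832

FIFO COGS: 148 @ $11 + 295 @ $10 + 77 @ $9 = $5,271
LIFO COGS: 262 @ $8 + 237 @ $9 + 21 @ $10 = $4,439
Difference = |$5,271 − $4,439| = $832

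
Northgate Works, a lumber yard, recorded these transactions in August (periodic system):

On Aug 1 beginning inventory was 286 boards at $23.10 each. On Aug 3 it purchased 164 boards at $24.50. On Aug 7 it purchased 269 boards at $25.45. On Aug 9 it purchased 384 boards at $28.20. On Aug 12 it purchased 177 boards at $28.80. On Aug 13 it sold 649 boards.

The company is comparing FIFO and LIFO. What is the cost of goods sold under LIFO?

FIFO COGS: 286 @ $23.10 + 164 @ $24.50 + 199 @ $25.45 = $15,689.15
LIFO COGS: 177 @ $28.80 + 384 @ $28.20 + 88 @ $25.45 = $18,166.00

COGS = $18,166.00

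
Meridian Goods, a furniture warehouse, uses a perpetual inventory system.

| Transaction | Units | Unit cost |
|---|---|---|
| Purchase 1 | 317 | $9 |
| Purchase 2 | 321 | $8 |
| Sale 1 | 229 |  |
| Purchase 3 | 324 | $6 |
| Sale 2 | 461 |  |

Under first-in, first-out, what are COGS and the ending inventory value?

Sale 1 (229) [FIFO — oldest first]: 229 @ $9 = $2,061
Sale 2 (461) [FIFO — oldest first]: 88 @ $9 + 321 @ $8 + 52 @ $6 = $3,672
Total COGS = $2,061 + $3,672 = $5,733
Ending inventory: 272 @ $6 = $1,632
Check: goods available $7,365 = COGS $5,733 + ending $1,632

COGS = $5,733; ending inventory = $1,632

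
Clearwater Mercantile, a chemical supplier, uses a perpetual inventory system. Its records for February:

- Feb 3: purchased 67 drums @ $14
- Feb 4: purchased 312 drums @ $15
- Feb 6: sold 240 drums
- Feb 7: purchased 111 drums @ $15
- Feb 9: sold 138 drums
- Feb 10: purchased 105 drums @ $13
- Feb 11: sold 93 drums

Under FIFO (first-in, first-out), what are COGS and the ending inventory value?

COGS = $6,998; ending inventory = $1,650

Feb 6, 240 sold [FIFO — oldest first]: 67 @ $14 + 173 @ $15 = $3,533
Feb 9, 138 sold [FIFO — oldest first]: 138 @ $15 = $2,070
Feb 11, 93 sold [FIFO — oldest first]: 1 @ $15 + 92 @ $15 = $1,395
Total COGS = $3,533 + $2,070 + $1,395 = $6,998
Ending inventory: 19 @ $15 + 105 @ $13 = $1,650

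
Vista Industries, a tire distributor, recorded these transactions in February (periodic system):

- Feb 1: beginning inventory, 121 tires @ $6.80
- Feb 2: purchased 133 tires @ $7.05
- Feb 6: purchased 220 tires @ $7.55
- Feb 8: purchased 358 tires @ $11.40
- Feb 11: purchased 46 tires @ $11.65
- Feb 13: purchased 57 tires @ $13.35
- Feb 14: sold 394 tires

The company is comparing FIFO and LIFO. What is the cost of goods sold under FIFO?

COGS = $2,817.45

FIFO COGS: 121 @ $6.80 + 133 @ $7.05 + 140 @ $7.55 = $2,817.45
LIFO COGS: 57 @ $13.35 + 46 @ $11.65 + 291 @ $11.40 = $4,614.25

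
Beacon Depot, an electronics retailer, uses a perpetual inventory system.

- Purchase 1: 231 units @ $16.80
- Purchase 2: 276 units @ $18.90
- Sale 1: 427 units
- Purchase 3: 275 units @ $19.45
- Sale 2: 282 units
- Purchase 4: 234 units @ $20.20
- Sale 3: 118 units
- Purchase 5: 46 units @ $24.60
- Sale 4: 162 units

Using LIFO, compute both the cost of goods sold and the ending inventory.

COGS = $19,077.95; ending inventory = $1,226.40

Sale 1 (427) [LIFO — newest first]: 276 @ $18.90 + 151 @ $16.80 = $7,753.20
Sale 2 (282) [LIFO — newest first]: 275 @ $19.45 + 7 @ $16.80 = $5,466.35
Sale 3 (118) [LIFO — newest first]: 118 @ $20.20 = $2,383.60
Sale 4 (162) [LIFO — newest first]: 46 @ $24.60 + 116 @ $20.20 = $3,474.80
Total COGS = $7,753.20 + $5,466.35 + $2,383.60 + $3,474.80 = $19,077.95
Ending inventory: 73 @ $16.80 = $1,226.40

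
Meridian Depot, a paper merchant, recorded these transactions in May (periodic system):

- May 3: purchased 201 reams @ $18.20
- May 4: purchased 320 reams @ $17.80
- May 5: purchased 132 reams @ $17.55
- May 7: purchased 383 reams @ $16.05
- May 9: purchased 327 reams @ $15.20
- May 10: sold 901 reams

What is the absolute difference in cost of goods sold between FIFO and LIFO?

$1,166.85

FIFO COGS: 201 @ $18.20 + 320 @ $17.80 + 132 @ $17.55 + 248 @ $16.05 = $15,651.20
LIFO COGS: 327 @ $15.20 + 383 @ $16.05 + 132 @ $17.55 + 59 @ $17.80 = $14,484.35
Difference = |$15,651.20 − $14,484.35| = $1,166.85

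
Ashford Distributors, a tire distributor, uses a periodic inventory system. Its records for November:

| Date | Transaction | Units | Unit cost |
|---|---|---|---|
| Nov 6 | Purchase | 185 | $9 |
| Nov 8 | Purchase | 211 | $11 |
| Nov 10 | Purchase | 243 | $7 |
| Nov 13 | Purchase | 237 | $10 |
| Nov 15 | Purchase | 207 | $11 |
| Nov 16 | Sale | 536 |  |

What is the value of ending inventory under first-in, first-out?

Nov 16, 536 sold [FIFO — oldest first]: 185 @ $9 + 211 @ $11 + 140 @ $7 = $4,966
Ending inventory: 103 @ $7 + 237 @ $10 + 207 @ $11 = $5,368

Ending inventory = $5,368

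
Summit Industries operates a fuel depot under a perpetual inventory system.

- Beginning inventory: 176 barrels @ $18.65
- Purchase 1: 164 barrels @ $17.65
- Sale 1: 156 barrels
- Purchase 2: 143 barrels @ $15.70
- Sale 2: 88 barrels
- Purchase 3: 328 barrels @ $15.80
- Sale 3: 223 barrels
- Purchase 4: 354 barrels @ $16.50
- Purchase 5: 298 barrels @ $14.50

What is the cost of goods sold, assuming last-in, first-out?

COGS = $7,658.40

Sale 1 (156) [LIFO — newest first]: 156 @ $17.65 = $2,753.40
Sale 2 (88) [LIFO — newest first]: 88 @ $15.70 = $1,381.60
Sale 3 (223) [LIFO — newest first]: 223 @ $15.80 = $3,523.40
Total COGS = $2,753.40 + $1,381.60 + $3,523.40 = $7,658.40
Ending inventory: 176 @ $18.65 + 8 @ $17.65 + 55 @ $15.70 + 105 @ $15.80 + 354 @ $16.50 + 298 @ $14.50 = $16,108.10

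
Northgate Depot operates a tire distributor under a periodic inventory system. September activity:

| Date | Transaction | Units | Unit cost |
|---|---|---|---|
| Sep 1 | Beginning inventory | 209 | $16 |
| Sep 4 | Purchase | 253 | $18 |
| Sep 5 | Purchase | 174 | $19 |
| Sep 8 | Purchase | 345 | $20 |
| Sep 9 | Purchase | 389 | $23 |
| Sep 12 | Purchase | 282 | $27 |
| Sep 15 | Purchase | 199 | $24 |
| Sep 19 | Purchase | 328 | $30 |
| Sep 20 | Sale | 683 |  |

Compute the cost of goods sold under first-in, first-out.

COGS = $12,144

Sep 20, 683 sold [FIFO — oldest first]: 209 @ $16 + 253 @ $18 + 174 @ $19 + 47 @ $20 = $12,144
Ending inventory: 298 @ $20 + 389 @ $23 + 282 @ $27 + 199 @ $24 + 328 @ $30 = $37,137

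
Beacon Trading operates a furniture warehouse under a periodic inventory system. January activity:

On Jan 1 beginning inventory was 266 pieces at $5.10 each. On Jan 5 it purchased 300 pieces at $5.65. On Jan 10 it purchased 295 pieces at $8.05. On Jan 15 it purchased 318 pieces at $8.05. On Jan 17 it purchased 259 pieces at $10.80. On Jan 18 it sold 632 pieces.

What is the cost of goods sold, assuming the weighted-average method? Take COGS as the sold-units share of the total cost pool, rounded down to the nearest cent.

Jan 18, sell 632: 632/1438 × $10,783.45 → $4,739.31
Ending inventory (cost pool remaining) = $6,044.14

COGS = $4,739.31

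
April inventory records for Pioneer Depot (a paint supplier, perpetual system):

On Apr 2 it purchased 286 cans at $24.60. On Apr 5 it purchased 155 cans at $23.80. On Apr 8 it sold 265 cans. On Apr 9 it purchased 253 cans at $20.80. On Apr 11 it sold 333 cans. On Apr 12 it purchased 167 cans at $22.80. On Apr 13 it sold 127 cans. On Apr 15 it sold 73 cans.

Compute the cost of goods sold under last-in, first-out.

Apr 8, 265 sold [LIFO — newest first]: 155 @ $23.80 + 110 @ $24.60 = $6,395.00
Apr 11, 333 sold [LIFO — newest first]: 253 @ $20.80 + 80 @ $24.60 = $7,230.40
Apr 13, 127 sold [LIFO — newest first]: 127 @ $22.80 = $2,895.60
Apr 15, 73 sold [LIFO — newest first]: 40 @ $22.80 + 33 @ $24.60 = $1,723.80
Total COGS = $6,395.00 + $7,230.40 + $2,895.60 + $1,723.80 = $18,244.80
Ending inventory: 63 @ $24.60 = $1,549.80

COGS = $18,244.80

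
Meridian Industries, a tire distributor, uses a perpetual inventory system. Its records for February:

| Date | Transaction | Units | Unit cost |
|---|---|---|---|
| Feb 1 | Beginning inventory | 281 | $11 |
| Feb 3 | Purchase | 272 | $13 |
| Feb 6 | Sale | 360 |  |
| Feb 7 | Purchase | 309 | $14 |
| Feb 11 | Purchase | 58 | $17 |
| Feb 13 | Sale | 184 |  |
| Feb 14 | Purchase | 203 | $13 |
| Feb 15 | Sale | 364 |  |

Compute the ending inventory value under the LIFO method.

Feb 6, 360 sold [LIFO — newest first]: 272 @ $13 + 88 @ $11 = $4,504
Feb 13, 184 sold [LIFO — newest first]: 58 @ $17 + 126 @ $14 = $2,750
Feb 15, 364 sold [LIFO — newest first]: 203 @ $13 + 161 @ $14 = $4,893
Total COGS = $4,504 + $2,750 + $4,893 = $12,147
Ending inventory: 193 @ $11 + 22 @ $14 = $2,431

Ending inventory = $2,431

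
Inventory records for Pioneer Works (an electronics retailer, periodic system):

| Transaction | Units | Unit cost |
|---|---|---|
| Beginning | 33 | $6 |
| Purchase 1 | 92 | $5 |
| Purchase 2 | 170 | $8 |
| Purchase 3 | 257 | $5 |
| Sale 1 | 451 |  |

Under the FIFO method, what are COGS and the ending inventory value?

COGS = $2,798; ending inventory = $505

Sale 1 (451) [FIFO — oldest first]: 33 @ $6 + 92 @ $5 + 170 @ $8 + 156 @ $5 = $2,798
Ending inventory: 101 @ $5 = $505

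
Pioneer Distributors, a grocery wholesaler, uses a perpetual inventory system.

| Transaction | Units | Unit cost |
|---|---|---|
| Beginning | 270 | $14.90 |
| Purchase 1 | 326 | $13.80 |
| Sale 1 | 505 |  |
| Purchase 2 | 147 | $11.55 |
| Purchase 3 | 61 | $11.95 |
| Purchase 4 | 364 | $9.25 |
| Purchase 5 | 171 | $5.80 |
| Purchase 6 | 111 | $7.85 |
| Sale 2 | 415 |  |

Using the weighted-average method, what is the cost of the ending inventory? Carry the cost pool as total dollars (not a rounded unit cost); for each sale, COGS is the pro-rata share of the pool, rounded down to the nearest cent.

After Beginning: 270 on hand, pool $4,023.00 (≈ $14.9000 each)
After Purchase 1: 596 on hand, pool $8,521.80 (≈ $14.2983 each)
Sale 1, sell 505: 505/596 × $8,521.80 → $7,220.65
After Purchase 2: 238 on hand, pool $2,999.00 (≈ $12.6008 each)
After Purchase 3: 299 on hand, pool $3,727.95 (≈ $12.4681 each)
After Purchase 4: 663 on hand, pool $7,094.95 (≈ $10.7013 each)
After Purchase 5: 834 on hand, pool $8,086.75 (≈ $9.6963 each)
After Purchase 6: 945 on hand, pool $8,958.10 (≈ $9.4795 each)
Sale 2, sell 415: 415/945 × $8,958.10 → $3,933.98
Total COGS = $7,220.65 + $3,933.98 = $11,154.63
Ending inventory (cost pool remaining) = $5,024.12

Ending inventory = $5,024.12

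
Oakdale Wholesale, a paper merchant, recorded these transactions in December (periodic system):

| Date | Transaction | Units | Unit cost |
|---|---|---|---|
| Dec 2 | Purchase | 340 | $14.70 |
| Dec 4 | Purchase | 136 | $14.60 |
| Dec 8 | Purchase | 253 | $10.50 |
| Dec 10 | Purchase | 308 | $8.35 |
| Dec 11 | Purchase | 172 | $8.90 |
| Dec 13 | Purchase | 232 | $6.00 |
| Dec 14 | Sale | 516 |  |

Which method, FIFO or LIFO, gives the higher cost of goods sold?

FIFO

FIFO COGS: 340 @ $14.70 + 136 @ $14.60 + 40 @ $10.50 = $7,403.60
LIFO COGS: 232 @ $6.00 + 172 @ $8.90 + 112 @ $8.35 = $3,858.00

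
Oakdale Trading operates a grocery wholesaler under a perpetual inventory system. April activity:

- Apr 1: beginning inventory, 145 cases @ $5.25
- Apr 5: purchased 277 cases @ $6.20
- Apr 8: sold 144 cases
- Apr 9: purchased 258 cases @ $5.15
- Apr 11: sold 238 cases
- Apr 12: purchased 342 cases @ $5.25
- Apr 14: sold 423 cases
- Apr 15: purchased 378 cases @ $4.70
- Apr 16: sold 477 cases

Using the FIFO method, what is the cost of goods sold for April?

Apr 8, 144 sold [FIFO — oldest first]: 144 @ $5.25 = $756.00
Apr 11, 238 sold [FIFO — oldest first]: 1 @ $5.25 + 237 @ $6.20 = $1,474.65
Apr 14, 423 sold [FIFO — oldest first]: 40 @ $6.20 + 258 @ $5.15 + 125 @ $5.25 = $2,232.95
Apr 16, 477 sold [FIFO — oldest first]: 217 @ $5.25 + 260 @ $4.70 = $2,361.25
Total COGS = $756.00 + $1,474.65 + $2,232.95 + $2,361.25 = $6,824.85
Ending inventory: 118 @ $4.70 = $554.60
Check: goods available $7,379.45 = COGS $6,824.85 + ending $554.60

COGS = $6,824.85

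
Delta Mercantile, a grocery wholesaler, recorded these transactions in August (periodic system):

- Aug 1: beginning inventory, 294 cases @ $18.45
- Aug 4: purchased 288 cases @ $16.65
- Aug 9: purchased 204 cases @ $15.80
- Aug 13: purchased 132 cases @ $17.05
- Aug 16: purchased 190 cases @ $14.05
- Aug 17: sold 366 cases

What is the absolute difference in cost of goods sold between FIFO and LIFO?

FIFO COGS: 294 @ $18.45 + 72 @ $16.65 = $6,623.10
LIFO COGS: 190 @ $14.05 + 132 @ $17.05 + 44 @ $15.80 = $5,615.30
Difference = |$6,623.10 − $5,615.30| = $1,007.80

$1,007.80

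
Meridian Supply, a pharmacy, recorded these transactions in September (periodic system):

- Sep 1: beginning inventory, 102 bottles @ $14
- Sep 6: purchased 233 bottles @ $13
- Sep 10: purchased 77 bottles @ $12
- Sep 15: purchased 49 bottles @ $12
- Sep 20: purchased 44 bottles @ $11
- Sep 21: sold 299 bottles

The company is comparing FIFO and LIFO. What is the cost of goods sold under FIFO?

FIFO COGS: 102 @ $14 + 197 @ $13 = $3,989
LIFO COGS: 44 @ $11 + 49 @ $12 + 77 @ $12 + 129 @ $13 = $3,673

COGS = $3,989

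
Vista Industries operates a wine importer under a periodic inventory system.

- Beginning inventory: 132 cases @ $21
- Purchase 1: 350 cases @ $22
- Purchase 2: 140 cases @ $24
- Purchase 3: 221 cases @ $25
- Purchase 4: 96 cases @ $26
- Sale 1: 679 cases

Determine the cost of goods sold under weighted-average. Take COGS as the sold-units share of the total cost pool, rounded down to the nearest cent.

COGS = $15,802.11

Sale 1, sell 679: 679/939 × $21,853.00 → $15,802.11
Ending inventory (cost pool remaining) = $6,050.89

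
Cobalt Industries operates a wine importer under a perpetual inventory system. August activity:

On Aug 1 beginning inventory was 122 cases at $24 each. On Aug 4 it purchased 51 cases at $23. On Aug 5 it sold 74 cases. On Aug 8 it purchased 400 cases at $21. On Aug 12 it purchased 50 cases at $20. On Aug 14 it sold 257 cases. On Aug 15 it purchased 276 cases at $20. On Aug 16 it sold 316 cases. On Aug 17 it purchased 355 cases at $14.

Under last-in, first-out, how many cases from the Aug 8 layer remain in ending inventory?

Aug 5, 74 sold [LIFO — newest first]: 51 @ $23 + 23 @ $24 = $1,725
Aug 14, 257 sold [LIFO — newest first]: 50 @ $20 + 207 @ $21 = $5,347
Aug 16, 316 sold [LIFO — newest first]: 276 @ $20 + 40 @ $21 = $6,360
Total COGS = $1,725 + $5,347 + $6,360 = $13,432
Ending inventory: 99 @ $24 + 153 @ $21 + 355 @ $14 = $10,559

153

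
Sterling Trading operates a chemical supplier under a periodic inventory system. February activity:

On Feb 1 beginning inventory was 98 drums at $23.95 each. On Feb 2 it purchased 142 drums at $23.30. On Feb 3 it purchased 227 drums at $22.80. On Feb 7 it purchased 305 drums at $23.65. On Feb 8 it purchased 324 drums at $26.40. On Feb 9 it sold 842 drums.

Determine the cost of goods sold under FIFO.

COGS = $19,892.55

Feb 9, 842 sold [FIFO — oldest first]: 98 @ $23.95 + 142 @ $23.30 + 227 @ $22.80 + 305 @ $23.65 + 70 @ $26.40 = $19,892.55
Ending inventory: 254 @ $26.40 = $6,705.60
Check: goods available $26,598.15 = COGS $19,892.55 + ending $6,705.60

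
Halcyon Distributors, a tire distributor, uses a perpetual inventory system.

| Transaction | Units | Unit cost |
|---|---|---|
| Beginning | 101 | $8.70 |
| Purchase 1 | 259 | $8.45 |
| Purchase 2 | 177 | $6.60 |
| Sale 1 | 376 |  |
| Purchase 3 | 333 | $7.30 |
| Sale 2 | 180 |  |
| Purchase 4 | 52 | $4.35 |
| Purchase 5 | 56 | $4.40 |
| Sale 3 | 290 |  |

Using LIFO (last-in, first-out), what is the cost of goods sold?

COGS = $5,998.30

Sale 1 (376) [LIFO — newest first]: 177 @ $6.60 + 199 @ $8.45 = $2,849.75
Sale 2 (180) [LIFO — newest first]: 180 @ $7.30 = $1,314.00
Sale 3 (290) [LIFO — newest first]: 56 @ $4.40 + 52 @ $4.35 + 153 @ $7.30 + 29 @ $8.45 = $1,834.55
Total COGS = $2,849.75 + $1,314.00 + $1,834.55 = $5,998.30
Ending inventory: 101 @ $8.70 + 31 @ $8.45 = $1,140.65
Check: goods available $7,138.95 = COGS $5,998.30 + ending $1,140.65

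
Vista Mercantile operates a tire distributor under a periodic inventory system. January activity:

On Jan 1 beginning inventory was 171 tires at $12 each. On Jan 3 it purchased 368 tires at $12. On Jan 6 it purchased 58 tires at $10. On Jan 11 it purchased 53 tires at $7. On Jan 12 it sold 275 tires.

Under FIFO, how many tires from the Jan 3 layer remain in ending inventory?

Jan 12, 275 sold [FIFO — oldest first]: 171 @ $12 + 104 @ $12 = $3,300
Ending inventory: 264 @ $12 + 58 @ $10 + 53 @ $7 = $4,119

264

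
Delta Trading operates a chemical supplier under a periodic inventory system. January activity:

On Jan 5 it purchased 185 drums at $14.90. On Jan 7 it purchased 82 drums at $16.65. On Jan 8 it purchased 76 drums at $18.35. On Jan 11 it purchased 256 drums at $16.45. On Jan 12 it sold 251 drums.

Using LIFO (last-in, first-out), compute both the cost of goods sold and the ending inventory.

COGS = $4,128.95; ending inventory = $5,598.65

Jan 12, 251 sold [LIFO — newest first]: 251 @ $16.45 = $4,128.95
Ending inventory: 185 @ $14.90 + 82 @ $16.65 + 76 @ $18.35 + 5 @ $16.45 = $5,598.65
Check: goods available $9,727.60 = COGS $4,128.95 + ending $5,598.65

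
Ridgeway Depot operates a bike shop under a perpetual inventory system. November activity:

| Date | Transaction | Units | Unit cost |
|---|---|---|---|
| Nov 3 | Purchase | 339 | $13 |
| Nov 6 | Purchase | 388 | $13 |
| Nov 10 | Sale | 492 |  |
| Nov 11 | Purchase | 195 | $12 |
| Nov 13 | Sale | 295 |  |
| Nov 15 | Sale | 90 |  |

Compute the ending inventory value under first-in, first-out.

Ending inventory = $540

Nov 10, 492 sold [FIFO — oldest first]: 339 @ $13 + 153 @ $13 = $6,396
Nov 13, 295 sold [FIFO — oldest first]: 235 @ $13 + 60 @ $12 = $3,775
Nov 15, 90 sold [FIFO — oldest first]: 90 @ $12 = $1,080
Total COGS = $6,396 + $3,775 + $1,080 = $11,251
Ending inventory: 45 @ $12 = $540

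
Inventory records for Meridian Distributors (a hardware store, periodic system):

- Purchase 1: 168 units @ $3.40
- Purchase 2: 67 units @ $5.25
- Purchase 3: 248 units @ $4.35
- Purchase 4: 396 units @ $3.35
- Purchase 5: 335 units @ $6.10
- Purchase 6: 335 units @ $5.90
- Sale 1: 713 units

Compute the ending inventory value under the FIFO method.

Ending inventory = $4,576.10

Sale 1 (713) [FIFO — oldest first]: 168 @ $3.40 + 67 @ $5.25 + 248 @ $4.35 + 230 @ $3.35 = $2,772.25
Ending inventory: 166 @ $3.35 + 335 @ $6.10 + 335 @ $5.90 = $4,576.10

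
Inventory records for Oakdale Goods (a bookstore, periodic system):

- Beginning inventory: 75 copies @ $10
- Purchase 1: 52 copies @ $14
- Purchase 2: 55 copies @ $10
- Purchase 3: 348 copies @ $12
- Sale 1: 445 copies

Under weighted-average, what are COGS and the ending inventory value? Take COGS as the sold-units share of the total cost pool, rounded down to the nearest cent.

Sale 1, sell 445: 445/530 × $6,204.00 → $5,209.01
Ending inventory (cost pool remaining) = $994.99

COGS = $5,209.01; ending inventory = $994.99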